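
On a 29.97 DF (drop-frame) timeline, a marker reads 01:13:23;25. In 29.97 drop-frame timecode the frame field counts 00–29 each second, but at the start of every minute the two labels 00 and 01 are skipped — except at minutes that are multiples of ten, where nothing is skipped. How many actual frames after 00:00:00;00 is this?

Complete 10-minute blocks: 7, each 17982 frames → 125874.
Remaining 3 whole minutes in the current block: 1800 + 2 × 1798 = 5396 frames.
Within the current minute: 23 × 30 + 25 − 2 = 713 (labels ;00/;01 skipped at this minute). Total = 125874 + 5396 + 713 = 131983.

131983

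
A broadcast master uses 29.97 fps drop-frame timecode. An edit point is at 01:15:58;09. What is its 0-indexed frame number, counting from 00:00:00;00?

Complete 10-minute blocks: 7, each 17982 frames → 125874.
Remaining 5 whole minutes in the current block: 1800 + 4 × 1798 = 8992 frames.
Within the current minute: 58 × 30 + 9 − 2 = 1747 (labels ;00/;01 skipped at this minute). Total = 125874 + 8992 + 1747 = 136613.

136613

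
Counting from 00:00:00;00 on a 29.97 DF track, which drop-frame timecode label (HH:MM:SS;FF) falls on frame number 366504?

Each 10-minute DF block holds 10 × 60 × 30 − 9 × 2 = 17982 frames. 366504 ÷ 17982 → 20 full blocks, remainder 6864.
Within the partial block the first minute is 1800 frames and each further minute 1798, so 3 further minute boundaries passed. Total skipped labels = 18 × 20 + 2 × 3 = 366.
Non-drop label index = 366504 + 366 = 366870; at 30 labels/s that is 03:23:49:00, i.e. DF 03:23:49;00.

03:23:49;00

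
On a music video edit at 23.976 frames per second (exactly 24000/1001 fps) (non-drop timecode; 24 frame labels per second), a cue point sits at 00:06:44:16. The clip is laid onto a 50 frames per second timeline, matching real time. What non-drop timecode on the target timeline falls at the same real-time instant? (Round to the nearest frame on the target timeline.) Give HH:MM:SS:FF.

00:06:45:04

Source frame index: (0×3600 + 6×60 + 44) × 24 + 16 = 9712.
Real time: 9712 / (24000/1001) = 607607/1500 s.
Target frame: (607607/1500) × (50) = 607607/30 ≈ 20253.567 → 20254.
At 50 labels/s: frame 20254 → 00:06:45:04.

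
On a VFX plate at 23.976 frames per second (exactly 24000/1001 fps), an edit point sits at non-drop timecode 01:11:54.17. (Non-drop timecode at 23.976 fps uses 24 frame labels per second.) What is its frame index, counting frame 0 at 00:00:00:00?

103553

Total seconds to the label: (1 × 3600 + 11 × 60 + 54) = 4314.
Frame index = 4314 × 24 + 17 = 103553.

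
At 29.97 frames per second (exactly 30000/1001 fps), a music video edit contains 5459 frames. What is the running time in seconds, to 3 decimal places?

182.149 seconds

Running time = 5459 × 1001/30000 = 5464459/30000 s ≈ 182.149 s.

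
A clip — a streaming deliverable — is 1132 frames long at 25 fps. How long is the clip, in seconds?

45.28 seconds

Running time = 1132 / (25) = 45.28 s.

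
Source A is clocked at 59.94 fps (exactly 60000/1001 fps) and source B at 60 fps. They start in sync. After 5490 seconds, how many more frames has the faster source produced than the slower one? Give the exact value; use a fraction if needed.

A emits 60000/1001 × 5490 = 329400000/1001 frames; B emits 60 × 5490 = 329400.
Difference = 329400/1001 frames (≈ 329.0709); B is ahead of A.

329400/1001 frames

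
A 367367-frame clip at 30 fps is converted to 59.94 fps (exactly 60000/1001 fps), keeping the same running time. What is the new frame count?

Target frames = source frames × (target rate / source rate) = 367367 × (60000/1001)/(30) = 367367 × 2000/1001 = 734000.

734000 frames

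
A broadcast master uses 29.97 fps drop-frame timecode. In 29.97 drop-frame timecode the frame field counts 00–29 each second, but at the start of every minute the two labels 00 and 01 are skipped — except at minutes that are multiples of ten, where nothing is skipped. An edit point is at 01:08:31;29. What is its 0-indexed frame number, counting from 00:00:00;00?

Complete 10-minute blocks: 6, each 17982 frames → 107892.
Remaining 8 whole minutes in the current block: 1800 + 7 × 1798 = 14386 frames.
Within the current minute: 31 × 30 + 29 − 2 = 957 (labels ;00/;01 skipped at this minute). Total = 107892 + 14386 + 957 = 123235.

123235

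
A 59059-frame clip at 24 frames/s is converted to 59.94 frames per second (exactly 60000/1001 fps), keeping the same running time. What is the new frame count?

Target frames = source frames × (target rate / source rate) = 59059 × (60000/1001)/(24) = 59059 × 2500/1001 = 147500.

147500 frames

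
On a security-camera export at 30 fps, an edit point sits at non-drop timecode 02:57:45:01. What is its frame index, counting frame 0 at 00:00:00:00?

319951

Total seconds to the label: (2 × 3600 + 57 × 60 + 45) = 10665.
Frame index = 10665 × 30 + 1 = 319951.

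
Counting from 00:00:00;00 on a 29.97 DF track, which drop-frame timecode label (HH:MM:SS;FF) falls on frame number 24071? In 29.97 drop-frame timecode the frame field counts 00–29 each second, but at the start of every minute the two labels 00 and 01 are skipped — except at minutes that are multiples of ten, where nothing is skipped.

Each 10-minute DF block holds 10 × 60 × 30 − 9 × 2 = 17982 frames. 24071 ÷ 17982 → 1 full block, remainder 6089.
Within the partial block the first minute is 1800 frames and each further minute 1798, so 3 further minute boundaries passed. Total skipped labels = 18 × 1 + 2 × 3 = 24.
Non-drop label index = 24071 + 24 = 24095; at 30 labels/s that is 00:13:23:05, i.e. DF 00:13:23;05.

00:13:23;05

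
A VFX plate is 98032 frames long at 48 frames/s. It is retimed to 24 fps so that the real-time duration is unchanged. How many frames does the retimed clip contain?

49016 frames

Target frames = source frames × (target rate / source rate) = 98032 × (24)/(48) = 98032 × 1/2 = 49016.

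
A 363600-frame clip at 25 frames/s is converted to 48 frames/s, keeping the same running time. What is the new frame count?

Target frames = source frames × (target rate / source rate) = 363600 × (48)/(25) = 363600 × 48/25 = 698112.

698112 frames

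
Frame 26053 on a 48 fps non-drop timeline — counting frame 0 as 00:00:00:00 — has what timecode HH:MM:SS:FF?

26053 ÷ 48 = 542 full seconds, remainder 37 frames.
542 s = 0 h 9 min 2 s.
Timecode: 00:09:02:37.

00:09:02:37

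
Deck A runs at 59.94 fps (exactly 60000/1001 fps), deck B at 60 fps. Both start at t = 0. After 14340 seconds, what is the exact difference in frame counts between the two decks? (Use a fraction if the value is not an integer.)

A emits 60000/1001 × 14340 = 860400000/1001 frames; B emits 60 × 14340 = 860400.
Difference = 860400/1001 frames (≈ 859.5405); B is ahead of A.

860400/1001 frames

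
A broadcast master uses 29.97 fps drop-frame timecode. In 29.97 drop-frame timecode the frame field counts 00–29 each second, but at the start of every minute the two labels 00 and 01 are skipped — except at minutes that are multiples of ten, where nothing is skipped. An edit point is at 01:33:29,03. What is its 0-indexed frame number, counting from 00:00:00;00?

As if non-drop at 30 labels/s: (1 × 3600 + 33 × 60 + 29) × 30 + 3 = 168273.
Minute boundaries passed: 93; those not divisible by 10: 93 − 9 = 84; dropped labels = 2 × 84 = 168.
Actual frame index = 168273 − 168 = 168105.

168105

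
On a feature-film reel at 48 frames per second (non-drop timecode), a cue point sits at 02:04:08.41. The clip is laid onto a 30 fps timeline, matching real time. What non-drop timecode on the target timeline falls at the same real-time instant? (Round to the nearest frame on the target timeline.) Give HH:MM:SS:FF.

02:04:08:26

Source frame index: (2×3600 + 4×60 + 8) × 48 + 41 = 357545.
Real time: 357545 / (48) = 357545/48 s.
Target frame: (357545/48) × (30) = 1787725/8 ≈ 223465.625 → 223466.
At 30 labels/s: frame 223466 → 02:04:08:26.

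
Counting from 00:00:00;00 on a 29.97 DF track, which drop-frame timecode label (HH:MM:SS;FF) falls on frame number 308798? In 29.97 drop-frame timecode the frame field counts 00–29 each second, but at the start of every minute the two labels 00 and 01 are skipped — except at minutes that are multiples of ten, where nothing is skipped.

Ten DF minutes hold 17982 frames, so frame 308798 lies in block 17 (frames 305694–323675) with 3104 frames into that block.
The block's first minute is 1800 frames and the rest 1798 each; 3104 frames reaches minute 1, so 17 × 18 + 1 × 2 = 308 labels have been skipped so far.
Adding those back, label number 308798 + 308 = 309106 at 30 labels/s is 10303 s + 16 f = 2 h 51 min 43 s frame 16, i.e. 02:51:43;16.

02:51:43;16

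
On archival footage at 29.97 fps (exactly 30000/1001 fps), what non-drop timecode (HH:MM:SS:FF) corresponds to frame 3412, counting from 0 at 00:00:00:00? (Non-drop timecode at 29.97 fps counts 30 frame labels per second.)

3412 ÷ 30 = 113 full seconds, remainder 22 frames.
113 s = 0 h 1 min 53 s.
Timecode: 00:01:53:22.

00:01:53:22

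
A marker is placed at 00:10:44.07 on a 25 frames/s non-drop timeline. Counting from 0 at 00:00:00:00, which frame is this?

16107

Total seconds to the label: (0 × 3600 + 10 × 60 + 44) = 644.
Frame index = 644 × 25 + 7 = 16107.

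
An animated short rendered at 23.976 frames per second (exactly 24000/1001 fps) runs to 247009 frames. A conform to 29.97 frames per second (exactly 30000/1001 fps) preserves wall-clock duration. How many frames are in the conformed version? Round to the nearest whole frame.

Frames at target rate = 247009 × (30000/1001) / (24000/1001) = 1235045/4 ≈ 308761.250.
Nearest whole frame: 308761.

308761 frames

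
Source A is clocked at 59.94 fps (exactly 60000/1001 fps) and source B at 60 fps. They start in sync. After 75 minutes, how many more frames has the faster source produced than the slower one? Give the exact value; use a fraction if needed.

75 min = 4500 s.
A emits 60000/1001 × 4500 = 270000000/1001 frames; B emits 60 × 4500 = 270000.
Difference = 270000/1001 frames (≈ 269.7303); B is ahead of A.

270000/1001 frames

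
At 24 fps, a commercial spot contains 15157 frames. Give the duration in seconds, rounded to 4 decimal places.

631.5417 seconds

Running time = 15157 × 1/24 = 15157/24 s ≈ 631.5417 s.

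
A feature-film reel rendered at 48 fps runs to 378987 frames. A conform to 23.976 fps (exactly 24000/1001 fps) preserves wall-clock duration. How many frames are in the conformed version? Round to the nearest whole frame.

Frames at target rate = 378987 × (24000/1001) / (48) = 27070500/143 ≈ 189304.196.
Nearest whole frame: 189304.

189304 frames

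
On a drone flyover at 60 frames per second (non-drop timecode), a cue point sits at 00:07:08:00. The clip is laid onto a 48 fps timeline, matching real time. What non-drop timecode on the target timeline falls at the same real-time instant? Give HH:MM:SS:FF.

00:07:08:00

Source frame index: (0×3600 + 7×60 + 8) × 60 + 0 = 25680.
Real time: 25680 / (60) = 428 s.
Target frame: (428) × (48) = 20544.
At 48 labels/s: frame 20544 → 00:07:08:00.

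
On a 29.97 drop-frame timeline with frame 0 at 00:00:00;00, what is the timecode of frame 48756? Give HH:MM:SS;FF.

00:27:06;26

Ten DF minutes hold 17982 frames, so frame 48756 lies in block 2 (frames 35964–53945) with 12792 frames into that block.
The block's first minute is 1800 frames and the rest 1798 each; 12792 frames reaches minute 7, so 2 × 18 + 7 × 2 = 50 labels have been skipped so far.
Adding those back, label number 48756 + 50 = 48806 at 30 labels/s is 1626 s + 26 f = 0 h 27 min 6 s frame 26, i.e. 00:27:06;26.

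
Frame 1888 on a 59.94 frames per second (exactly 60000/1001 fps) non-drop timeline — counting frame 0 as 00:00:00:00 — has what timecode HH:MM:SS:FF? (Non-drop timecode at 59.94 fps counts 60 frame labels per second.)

00:00:31:28

1888 ÷ 60 = 31 full seconds, remainder 28 frames.
31 s = 0 h 0 min 31 s.
Timecode: 00:00:31:28.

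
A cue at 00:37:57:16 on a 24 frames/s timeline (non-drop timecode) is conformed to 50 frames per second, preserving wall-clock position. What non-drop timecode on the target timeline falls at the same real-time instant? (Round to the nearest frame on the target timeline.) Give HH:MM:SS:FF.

Source frame index: (0×3600 + 37×60 + 57) × 24 + 16 = 54664.
Real time: 54664 / (24) = 6833/3 s.
Target frame: (6833/3) × (50) = 341650/3 ≈ 113883.333 → 113883.
At 50 labels/s: frame 113883 → 00:37:57:33.

00:37:57:33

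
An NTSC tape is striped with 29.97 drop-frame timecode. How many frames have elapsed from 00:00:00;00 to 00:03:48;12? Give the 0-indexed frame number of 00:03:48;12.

6846

Complete 10-minute blocks: 0, each 17982 frames → 0.
Remaining 3 whole minutes in the current block: 1800 + 2 × 1798 = 5396 frames.
Within the current minute: 48 × 30 + 12 − 2 = 1450 (labels ;00/;01 skipped at this minute). Total = 0 + 5396 + 1450 = 6846.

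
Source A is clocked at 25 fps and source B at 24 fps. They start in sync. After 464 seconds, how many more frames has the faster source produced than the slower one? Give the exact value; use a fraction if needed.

464 frames

A emits 25 × 464 = 11600 frames; B emits 24 × 464 = 11136.
Difference = 464 frames; B is behind A.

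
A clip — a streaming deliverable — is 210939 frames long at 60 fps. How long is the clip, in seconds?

3515.65 seconds

Running time = 210939 / (60) = 3515.65 s.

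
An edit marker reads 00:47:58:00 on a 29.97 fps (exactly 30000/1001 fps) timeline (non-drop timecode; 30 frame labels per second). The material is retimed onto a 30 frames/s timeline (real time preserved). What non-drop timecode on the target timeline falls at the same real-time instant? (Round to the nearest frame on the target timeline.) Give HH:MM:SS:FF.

00:48:00:26

Source frame index: (0×3600 + 47×60 + 58) × 30 + 0 = 86340.
Real time: 86340 / (30000/1001) = 1440439/500 s.
Target frame: (1440439/500) × (30) = 4321317/50 ≈ 86426.340 → 86426.
At 30 labels/s: frame 86426 → 00:48:00:26.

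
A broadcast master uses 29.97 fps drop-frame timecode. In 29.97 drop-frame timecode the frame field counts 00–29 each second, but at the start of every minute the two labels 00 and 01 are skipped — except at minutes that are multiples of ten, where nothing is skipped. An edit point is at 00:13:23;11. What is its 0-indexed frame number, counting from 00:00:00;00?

Complete 10-minute blocks: 1, each 17982 frames → 17982.
Remaining 3 whole minutes in the current block: 1800 + 2 × 1798 = 5396 frames.
Within the current minute: 23 × 30 + 11 − 2 = 699 (labels ;00/;01 skipped at this minute). Total = 17982 + 5396 + 699 = 24077.

24077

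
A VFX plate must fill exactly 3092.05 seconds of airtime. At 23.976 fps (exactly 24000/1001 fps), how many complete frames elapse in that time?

Frames = 3092.05 × 24000/1001 = 5708400/77 ≈ 74135.0649.
Complete frames: 74135.

74135 frames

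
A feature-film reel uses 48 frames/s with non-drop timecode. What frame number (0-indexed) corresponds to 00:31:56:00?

91968

Total seconds to the label: (0 × 3600 + 31 × 60 + 56) = 1916.
Frame index = 1916 × 48 + 0 = 91968.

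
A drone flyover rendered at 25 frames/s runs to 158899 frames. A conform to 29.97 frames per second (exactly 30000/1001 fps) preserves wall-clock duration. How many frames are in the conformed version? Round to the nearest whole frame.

190488 frames

Frames at target rate = 158899 × (30000/1001) / (25) = 14667600/77 ≈ 190488.312.
Nearest whole frame: 190488.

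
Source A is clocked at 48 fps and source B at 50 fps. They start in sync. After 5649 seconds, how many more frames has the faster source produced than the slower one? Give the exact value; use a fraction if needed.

A emits 48 × 5649 = 271152 frames; B emits 50 × 5649 = 282450.
Difference = 11298 frames; B is ahead of A.

11298 frames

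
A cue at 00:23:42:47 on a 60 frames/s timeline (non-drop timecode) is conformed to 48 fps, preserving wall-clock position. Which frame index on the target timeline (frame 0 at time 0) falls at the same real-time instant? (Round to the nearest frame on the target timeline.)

Source frame index: (0×3600 + 23×60 + 42) × 60 + 47 = 85367.
Real time: 85367 / (60) = 85367/60 s.
Target frame: (85367/60) × (48) = 341468/5 ≈ 68293.600 → 68294.

frame 68294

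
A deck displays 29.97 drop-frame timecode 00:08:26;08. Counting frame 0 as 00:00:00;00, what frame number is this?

Complete 10-minute blocks: 0, each 17982 frames → 0.
Remaining 8 whole minutes in the current block: 1800 + 7 × 1798 = 14386 frames.
Within the current minute: 26 × 30 + 8 − 2 = 786 (labels ;00/;01 skipped at this minute). Total = 0 + 14386 + 786 = 15172.

15172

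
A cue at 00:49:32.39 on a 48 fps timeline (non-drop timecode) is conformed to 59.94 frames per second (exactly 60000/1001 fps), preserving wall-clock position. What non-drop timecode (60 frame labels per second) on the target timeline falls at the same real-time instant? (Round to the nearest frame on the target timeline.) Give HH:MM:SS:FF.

Source frame index: (0×3600 + 49×60 + 32) × 48 + 39 = 142695.
Real time: 142695 / (48) = 47565/16 s.
Target frame: (47565/16) × (60000/1001) = 25481250/143 ≈ 178190.559 → 178191.
At 60 labels/s: frame 178191 → 00:49:29:51.

00:49:29:51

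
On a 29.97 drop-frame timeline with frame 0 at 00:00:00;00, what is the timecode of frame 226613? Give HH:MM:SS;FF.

Ten DF minutes hold 17982 frames, so frame 226613 lies in block 12 (frames 215784–233765) with 10829 frames into that block.
The block's first minute is 1800 frames and the rest 1798 each; 10829 frames reaches minute 6, so 12 × 18 + 6 × 2 = 228 labels have been skipped so far.
Adding those back, label number 226613 + 228 = 226841 at 30 labels/s is 7561 s + 11 f = 2 h 6 min 1 s frame 11, i.e. 02:06:01;11.

02:06:01;11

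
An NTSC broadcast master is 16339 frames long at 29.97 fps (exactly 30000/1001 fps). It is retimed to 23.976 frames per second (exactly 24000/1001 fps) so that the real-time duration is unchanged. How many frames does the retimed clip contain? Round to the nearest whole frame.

Frames at target rate = 16339 × (24000/1001) / (30000/1001) = 65356/5 ≈ 13071.200.
Nearest whole frame: 13071.

13071 frames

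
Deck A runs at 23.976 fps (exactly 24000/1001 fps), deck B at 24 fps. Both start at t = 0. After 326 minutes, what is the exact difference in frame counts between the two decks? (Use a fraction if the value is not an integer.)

469440/1001 frames

326 min = 19560 s.
A emits 24000/1001 × 19560 = 469440000/1001 frames; B emits 24 × 19560 = 469440.
Difference = 469440/1001 frames (≈ 468.9710); B is ahead of A.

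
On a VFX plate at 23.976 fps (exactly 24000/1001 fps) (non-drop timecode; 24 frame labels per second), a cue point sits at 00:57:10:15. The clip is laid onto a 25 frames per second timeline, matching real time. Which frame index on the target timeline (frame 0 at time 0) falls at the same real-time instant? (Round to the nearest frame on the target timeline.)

Source frame index: (0×3600 + 57×60 + 10) × 24 + 15 = 82335.
Real time: 82335 / (24000/1001) = 5494489/1600 s.
Target frame: (5494489/1600) × (25) = 5494489/64 ≈ 85851.391 → 85851.

frame 85851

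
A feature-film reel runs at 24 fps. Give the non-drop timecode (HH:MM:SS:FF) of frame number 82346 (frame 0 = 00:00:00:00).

82346 ÷ 24 = 3431 full seconds, remainder 2 frames.
3431 s = 0 h 57 min 11 s.
Timecode: 00:57:11:02.

00:57:11:02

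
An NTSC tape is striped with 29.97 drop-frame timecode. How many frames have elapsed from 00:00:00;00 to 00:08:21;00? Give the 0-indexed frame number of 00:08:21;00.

15014

Complete 10-minute blocks: 0, each 17982 frames → 0.
Remaining 8 whole minutes in the current block: 1800 + 7 × 1798 = 14386 frames.
Within the current minute: 21 × 30 + 0 − 2 = 628 (labels ;00/;01 skipped at this minute). Total = 0 + 14386 + 628 = 15014.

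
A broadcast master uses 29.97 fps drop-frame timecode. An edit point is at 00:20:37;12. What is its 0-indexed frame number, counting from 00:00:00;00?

37086

As if non-drop at 30 labels/s: (0 × 3600 + 20 × 60 + 37) × 30 + 12 = 37122.
Minute boundaries passed: 20; those not divisible by 10: 20 − 2 = 18; dropped labels = 2 × 18 = 36.
Actual frame index = 37122 − 36 = 37086.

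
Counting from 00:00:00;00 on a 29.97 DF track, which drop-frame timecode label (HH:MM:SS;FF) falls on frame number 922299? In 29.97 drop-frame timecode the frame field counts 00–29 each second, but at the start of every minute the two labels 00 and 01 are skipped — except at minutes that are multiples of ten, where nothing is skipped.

08:32:54;01

Each 10-minute DF block holds 10 × 60 × 30 − 9 × 2 = 17982 frames. 922299 ÷ 17982 → 51 full blocks, remainder 5217.
Within the partial block the first minute is 1800 frames and each further minute 1798, so 2 further minute boundaries passed. Total skipped labels = 18 × 51 + 2 × 2 = 922.
Non-drop label index = 922299 + 922 = 923221; at 30 labels/s that is 08:32:54:01, i.e. DF 08:32:54;01.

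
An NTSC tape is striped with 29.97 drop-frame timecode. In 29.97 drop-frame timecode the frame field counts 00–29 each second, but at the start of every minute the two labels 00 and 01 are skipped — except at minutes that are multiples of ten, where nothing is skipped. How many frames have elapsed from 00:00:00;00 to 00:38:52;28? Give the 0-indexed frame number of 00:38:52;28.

69918

As if non-drop at 30 labels/s: (0 × 3600 + 38 × 60 + 52) × 30 + 28 = 69988.
Minute boundaries passed: 38; those not divisible by 10: 38 − 3 = 35; dropped labels = 2 × 35 = 70.
Actual frame index = 69988 − 70 = 69918.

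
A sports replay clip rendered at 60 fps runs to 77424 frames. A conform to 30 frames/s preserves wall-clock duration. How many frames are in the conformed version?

38712 frames

Target frames = source frames × (target rate / source rate) = 77424 × (30)/(60) = 77424 × 1/2 = 38712.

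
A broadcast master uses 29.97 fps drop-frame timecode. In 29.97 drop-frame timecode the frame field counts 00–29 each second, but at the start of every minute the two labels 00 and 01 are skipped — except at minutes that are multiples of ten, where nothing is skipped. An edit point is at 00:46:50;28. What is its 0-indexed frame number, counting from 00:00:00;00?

84244

Complete 10-minute blocks: 4, each 17982 frames → 71928.
Remaining 6 whole minutes in the current block: 1800 + 5 × 1798 = 10790 frames.
Within the current minute: 50 × 30 + 28 − 2 = 1526 (labels ;00/;01 skipped at this minute). Total = 71928 + 10790 + 1526 = 84244.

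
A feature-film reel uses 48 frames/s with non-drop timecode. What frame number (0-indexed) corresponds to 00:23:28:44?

67628

Total seconds to the label: (0 × 3600 + 23 × 60 + 28) = 1408.
Frame index = 1408 × 48 + 44 = 67628.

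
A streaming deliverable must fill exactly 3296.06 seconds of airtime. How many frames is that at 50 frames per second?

Frames = 3296.06 × 50 = 164803.

164803 frames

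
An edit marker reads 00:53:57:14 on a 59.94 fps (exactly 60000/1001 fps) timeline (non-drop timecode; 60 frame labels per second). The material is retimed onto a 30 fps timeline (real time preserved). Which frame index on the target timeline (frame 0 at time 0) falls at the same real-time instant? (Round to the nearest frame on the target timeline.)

Source frame index: (0×3600 + 53×60 + 57) × 60 + 14 = 194234.
Real time: 194234 / (60000/1001) = 97214117/30000 s.
Target frame: (97214117/30000) × (30) = 97214117/1000 ≈ 97214.117 → 97214.

frame 97214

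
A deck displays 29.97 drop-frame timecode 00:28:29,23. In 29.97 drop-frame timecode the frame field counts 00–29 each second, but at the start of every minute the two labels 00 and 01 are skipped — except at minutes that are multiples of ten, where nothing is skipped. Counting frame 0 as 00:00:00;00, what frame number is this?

51241

As if non-drop at 30 labels/s: (0 × 3600 + 28 × 60 + 29) × 30 + 23 = 51293.
Minute boundaries passed: 28; those not divisible by 10: 28 − 2 = 26; dropped labels = 2 × 26 = 52.
Actual frame index = 51293 − 52 = 51241.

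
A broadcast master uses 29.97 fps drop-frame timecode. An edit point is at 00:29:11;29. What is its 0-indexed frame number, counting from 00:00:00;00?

As if non-drop at 30 labels/s: (0 × 3600 + 29 × 60 + 11) × 30 + 29 = 52559.
Minute boundaries passed: 29; those not divisible by 10: 29 − 2 = 27; dropped labels = 2 × 27 = 54.
Actual frame index = 52559 − 54 = 52505.

52505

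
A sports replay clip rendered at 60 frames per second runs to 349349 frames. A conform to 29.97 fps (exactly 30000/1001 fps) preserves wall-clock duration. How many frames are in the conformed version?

174500 frames

Target frames = source frames × (target rate / source rate) = 349349 × (30000/1001)/(60) = 349349 × 500/1001 = 174500.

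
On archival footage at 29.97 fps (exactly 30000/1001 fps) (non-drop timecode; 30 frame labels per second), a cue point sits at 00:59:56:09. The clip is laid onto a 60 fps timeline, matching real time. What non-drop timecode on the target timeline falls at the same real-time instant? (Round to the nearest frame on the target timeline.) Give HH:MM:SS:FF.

00:59:59:54

Source frame index: (0×3600 + 59×60 + 56) × 30 + 9 = 107889.
Real time: 107889 / (30000/1001) = 35998963/10000 s.
Target frame: (35998963/10000) × (60) = 107996889/500 ≈ 215993.778 → 215994.
At 60 labels/s: frame 215994 → 00:59:59:54.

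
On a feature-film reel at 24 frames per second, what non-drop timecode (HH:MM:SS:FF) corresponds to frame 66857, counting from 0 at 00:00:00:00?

66857 ÷ 24 = 2785 full seconds, remainder 17 frames.
2785 s = 0 h 46 min 25 s.
Timecode: 00:46:25:17.

00:46:25:17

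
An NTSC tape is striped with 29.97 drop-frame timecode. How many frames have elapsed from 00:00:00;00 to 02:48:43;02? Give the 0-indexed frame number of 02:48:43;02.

303388

As if non-drop at 30 labels/s: (2 × 3600 + 48 × 60 + 43) × 30 + 2 = 303692.
Minute boundaries passed: 168; those not divisible by 10: 168 − 16 = 152; dropped labels = 2 × 152 = 304.
Actual frame index = 303692 − 304 = 303388.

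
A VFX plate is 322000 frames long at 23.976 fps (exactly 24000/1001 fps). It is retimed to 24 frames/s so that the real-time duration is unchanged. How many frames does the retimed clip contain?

322322 frames

Target frames = source frames × (target rate / source rate) = 322000 × (24)/(24000/1001) = 322000 × 1001/1000 = 322322.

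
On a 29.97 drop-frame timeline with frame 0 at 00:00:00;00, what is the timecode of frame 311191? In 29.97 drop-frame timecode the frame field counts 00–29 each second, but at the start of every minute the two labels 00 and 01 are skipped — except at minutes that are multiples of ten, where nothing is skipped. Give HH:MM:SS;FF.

02:53:03;13

Ten DF minutes hold 17982 frames, so frame 311191 lies in block 17 (frames 305694–323675) with 5497 frames into that block.
The block's first minute is 1800 frames and the rest 1798 each; 5497 frames reaches minute 3, so 17 × 18 + 3 × 2 = 312 labels have been skipped so far.
Adding those back, label number 311191 + 312 = 311503 at 30 labels/s is 10383 s + 13 f = 2 h 53 min 3 s frame 13, i.e. 02:53:03;13.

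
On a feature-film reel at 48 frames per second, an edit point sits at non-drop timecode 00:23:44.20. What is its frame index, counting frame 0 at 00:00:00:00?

68372

Total seconds to the label: (0 × 3600 + 23 × 60 + 44) = 1424.
Frame index = 1424 × 48 + 20 = 68372.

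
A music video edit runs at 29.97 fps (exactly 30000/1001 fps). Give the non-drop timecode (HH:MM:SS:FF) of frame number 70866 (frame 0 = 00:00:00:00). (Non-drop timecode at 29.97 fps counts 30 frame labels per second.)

00:39:22:06

70866 ÷ 30 = 2362 full seconds, remainder 6 frames.
2362 s = 0 h 39 min 22 s.
Timecode: 00:39:22:06.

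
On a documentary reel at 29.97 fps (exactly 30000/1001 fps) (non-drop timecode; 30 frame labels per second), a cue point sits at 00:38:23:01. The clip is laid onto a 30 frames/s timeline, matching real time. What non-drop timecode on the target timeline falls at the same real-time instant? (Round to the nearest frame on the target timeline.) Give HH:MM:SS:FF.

Source frame index: (0×3600 + 38×60 + 23) × 30 + 1 = 69091.
Real time: 69091 / (30000/1001) = 69160091/30000 s.
Target frame: (69160091/30000) × (30) = 69160091/1000 ≈ 69160.091 → 69160.
At 30 labels/s: frame 69160 → 00:38:25:10.

00:38:25:10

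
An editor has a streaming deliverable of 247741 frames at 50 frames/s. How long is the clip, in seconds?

4954.82 seconds

Running time = 247741 / (50) = 4954.82 s.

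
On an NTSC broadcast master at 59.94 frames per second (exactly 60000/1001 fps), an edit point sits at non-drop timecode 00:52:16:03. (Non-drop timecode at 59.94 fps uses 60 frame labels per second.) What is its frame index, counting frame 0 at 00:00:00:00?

Total seconds to the label: (0 × 3600 + 52 × 60 + 16) = 3136.
Frame index = 3136 × 60 + 3 = 188163.

frame 188163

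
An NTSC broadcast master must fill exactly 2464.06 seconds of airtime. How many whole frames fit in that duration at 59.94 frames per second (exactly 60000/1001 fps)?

147695 frames

Frames = 2464.06 × 60000/1001 = 147843600/1001 ≈ 147695.9041.
Complete frames: 147695.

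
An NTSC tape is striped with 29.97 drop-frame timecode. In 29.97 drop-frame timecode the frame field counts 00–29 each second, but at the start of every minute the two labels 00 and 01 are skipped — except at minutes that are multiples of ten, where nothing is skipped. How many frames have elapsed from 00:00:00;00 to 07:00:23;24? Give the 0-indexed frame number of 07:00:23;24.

Complete 10-minute blocks: 42, each 17982 frames → 755244.
Remaining 0 whole minutes in the current block: 0 frames.
Within the current minute: 23 × 30 + 24 = 714. Total = 755244 + 0 + 714 = 755958.

755958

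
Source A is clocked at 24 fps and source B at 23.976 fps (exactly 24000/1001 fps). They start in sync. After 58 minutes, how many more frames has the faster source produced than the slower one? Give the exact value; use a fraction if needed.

83520/1001 frames

58 min = 3480 s.
A emits 24 × 3480 = 83520 frames; B emits 24000/1001 × 3480 = 83520000/1001.
Difference = 83520/1001 frames (≈ 83.4366); B is behind A.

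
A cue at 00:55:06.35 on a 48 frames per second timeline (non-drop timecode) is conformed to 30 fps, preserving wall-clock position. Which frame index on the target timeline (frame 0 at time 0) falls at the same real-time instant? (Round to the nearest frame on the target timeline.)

frame 99202

Source frame index: (0×3600 + 55×60 + 6) × 48 + 35 = 158723.
Real time: 158723 / (48) = 158723/48 s.
Target frame: (158723/48) × (30) = 793615/8 ≈ 99201.875 → 99202.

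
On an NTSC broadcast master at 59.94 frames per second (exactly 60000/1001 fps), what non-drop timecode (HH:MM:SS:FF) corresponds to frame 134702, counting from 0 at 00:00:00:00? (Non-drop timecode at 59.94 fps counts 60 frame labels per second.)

00:37:25:02

134702 ÷ 60 = 2245 full seconds, remainder 2 frames.
2245 s = 0 h 37 min 25 s.
Timecode: 00:37:25:02.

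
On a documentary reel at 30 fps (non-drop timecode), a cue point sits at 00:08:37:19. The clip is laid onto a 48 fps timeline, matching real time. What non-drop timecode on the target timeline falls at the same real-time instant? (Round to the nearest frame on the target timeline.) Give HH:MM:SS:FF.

00:08:37:30

Source frame index: (0×3600 + 8×60 + 37) × 30 + 19 = 15529.
Real time: 15529 / (30) = 15529/30 s.
Target frame: (15529/30) × (48) = 124232/5 ≈ 24846.400 → 24846.
At 48 labels/s: frame 24846 → 00:08:37:30.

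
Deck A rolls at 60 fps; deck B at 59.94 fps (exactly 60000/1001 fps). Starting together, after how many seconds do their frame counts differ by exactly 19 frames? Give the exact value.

The gap grows by |60000/1001 − 60| = 60/1001 frames per second.
Time for a 19-frame gap: 19 ÷ (60/1001) = 19019/60 s.

19019/60 seconds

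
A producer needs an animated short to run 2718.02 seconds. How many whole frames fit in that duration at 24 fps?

65232 frames

Frames = 2718.02 × 24 = 1630812/25 ≈ 65232.4800.
Complete frames: 65232.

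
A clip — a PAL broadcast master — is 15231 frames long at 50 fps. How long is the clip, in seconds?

Running time = 15231 / (50) = 304.62 s.

304.62 seconds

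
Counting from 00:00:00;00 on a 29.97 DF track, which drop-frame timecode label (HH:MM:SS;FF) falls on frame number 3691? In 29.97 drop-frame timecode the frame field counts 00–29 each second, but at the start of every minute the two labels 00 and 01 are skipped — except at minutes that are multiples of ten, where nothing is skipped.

Ten DF minutes hold 17982 frames, so frame 3691 lies in block 0 (frames 0–17981) with 3691 frames into that block.
The block's first minute is 1800 frames and the rest 1798 each; 3691 frames reaches minute 2, so 0 × 18 + 2 × 2 = 4 labels have been skipped so far.
Adding those back, label number 3691 + 4 = 3695 at 30 labels/s is 123 s + 5 f = 0 h 2 min 3 s frame 5, i.e. 00:02:03;05.

00:02:03;05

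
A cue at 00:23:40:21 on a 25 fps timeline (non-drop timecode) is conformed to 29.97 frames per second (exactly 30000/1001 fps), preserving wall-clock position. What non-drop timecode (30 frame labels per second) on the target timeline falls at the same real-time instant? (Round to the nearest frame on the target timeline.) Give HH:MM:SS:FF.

Source frame index: (0×3600 + 23×60 + 40) × 25 + 21 = 35521.
Real time: 35521 / (25) = 35521/25 s.
Target frame: (35521/25) × (30000/1001) = 42625200/1001 ≈ 42582.617 → 42583.
At 30 labels/s: frame 42583 → 00:23:39:13.

00:23:39:13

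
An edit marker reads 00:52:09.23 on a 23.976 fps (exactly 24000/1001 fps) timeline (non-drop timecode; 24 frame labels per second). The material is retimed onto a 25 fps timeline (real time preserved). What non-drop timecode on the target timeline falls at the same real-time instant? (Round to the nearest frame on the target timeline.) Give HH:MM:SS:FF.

Source frame index: (0×3600 + 52×60 + 9) × 24 + 23 = 75119.
Real time: 75119 / (24000/1001) = 75194119/24000 s.
Target frame: (75194119/24000) × (25) = 75194119/960 ≈ 78327.207 → 78327.
At 25 labels/s: frame 78327 → 00:52:13:02.

00:52:13:02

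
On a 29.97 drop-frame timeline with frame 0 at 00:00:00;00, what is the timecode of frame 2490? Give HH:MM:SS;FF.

00:01:23;02

Ten DF minutes hold 17982 frames, so frame 2490 lies in block 0 (frames 0–17981) with 2490 frames into that block.
The block's first minute is 1800 frames and the rest 1798 each; 2490 frames reaches minute 1, so 0 × 18 + 1 × 2 = 2 labels have been skipped so far.
Adding those back, label number 2490 + 2 = 2492 at 30 labels/s is 83 s + 2 f = 0 h 1 min 23 s frame 2, i.e. 00:01:23;02.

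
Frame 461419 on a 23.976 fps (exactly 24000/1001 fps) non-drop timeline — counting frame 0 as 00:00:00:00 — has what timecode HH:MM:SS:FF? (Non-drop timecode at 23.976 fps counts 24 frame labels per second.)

461419 ÷ 24 = 19225 full seconds, remainder 19 frames.
19225 s = 5 h 20 min 25 s.
Timecode: 05:20:25:19.

05:20:25:19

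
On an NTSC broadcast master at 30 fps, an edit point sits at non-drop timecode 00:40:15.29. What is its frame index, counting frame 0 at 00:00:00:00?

72479

Total seconds to the label: (0 × 3600 + 40 × 60 + 15) = 2415.
Frame index = 2415 × 30 + 29 = 72479.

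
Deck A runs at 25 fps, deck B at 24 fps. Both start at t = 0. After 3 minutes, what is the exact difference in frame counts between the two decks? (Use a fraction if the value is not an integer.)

3 min = 180 s.
A emits 25 × 180 = 4500 frames; B emits 24 × 180 = 4320.
Difference = 180 frames; B is behind A.

180 frames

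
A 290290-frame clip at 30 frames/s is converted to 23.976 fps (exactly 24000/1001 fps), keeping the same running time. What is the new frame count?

Target frames = source frames × (target rate / source rate) = 290290 × (24000/1001)/(30) = 290290 × 800/1001 = 232000.

232000 frames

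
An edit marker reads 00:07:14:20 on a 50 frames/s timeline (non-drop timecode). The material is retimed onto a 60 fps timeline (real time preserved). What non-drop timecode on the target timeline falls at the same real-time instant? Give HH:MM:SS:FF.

Source frame index: (0×3600 + 7×60 + 14) × 50 + 20 = 21720.
Real time: 21720 / (50) = 2172/5 s.
Target frame: (2172/5) × (60) = 26064.
At 60 labels/s: frame 26064 → 00:07:14:24.

00:07:14:24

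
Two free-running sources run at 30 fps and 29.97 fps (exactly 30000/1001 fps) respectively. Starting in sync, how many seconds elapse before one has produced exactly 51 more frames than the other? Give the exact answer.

The gap grows by |30000/1001 − 30| = 30/1001 frames per second.
Time for a 51-frame gap: 51 ÷ (30/1001) = 1701.7 s.

1701.7 seconds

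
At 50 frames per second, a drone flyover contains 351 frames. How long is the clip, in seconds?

Running time = 351 / (50) = 7.02 s.

7.02 seconds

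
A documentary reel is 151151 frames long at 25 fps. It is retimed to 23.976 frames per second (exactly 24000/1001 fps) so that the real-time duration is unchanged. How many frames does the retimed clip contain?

Target frames = source frames × (target rate / source rate) = 151151 × (24000/1001)/(25) = 151151 × 960/1001 = 144960.

144960 frames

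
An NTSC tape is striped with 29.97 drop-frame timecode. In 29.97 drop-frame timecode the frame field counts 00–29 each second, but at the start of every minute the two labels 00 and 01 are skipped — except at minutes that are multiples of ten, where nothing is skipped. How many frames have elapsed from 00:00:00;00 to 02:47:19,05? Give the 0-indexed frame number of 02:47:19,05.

Complete 10-minute blocks: 16, each 17982 frames → 287712.
Remaining 7 whole minutes in the current block: 1800 + 6 × 1798 = 12588 frames.
Within the current minute: 19 × 30 + 5 − 2 = 573 (labels ;00/;01 skipped at this minute). Total = 287712 + 12588 + 573 = 300873.

300873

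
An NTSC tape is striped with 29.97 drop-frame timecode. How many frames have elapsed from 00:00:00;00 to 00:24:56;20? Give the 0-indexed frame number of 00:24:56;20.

44856

Complete 10-minute blocks: 2, each 17982 frames → 35964.
Remaining 4 whole minutes in the current block: 1800 + 3 × 1798 = 7194 frames.
Within the current minute: 56 × 30 + 20 − 2 = 1698 (labels ;00/;01 skipped at this minute). Total = 35964 + 7194 + 1698 = 44856.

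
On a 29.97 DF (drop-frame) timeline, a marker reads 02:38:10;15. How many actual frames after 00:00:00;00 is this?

284429

As if non-drop at 30 labels/s: (2 × 3600 + 38 × 60 + 10) × 30 + 15 = 284715.
Minute boundaries passed: 158; those not divisible by 10: 158 − 15 = 143; dropped labels = 2 × 143 = 286.
Actual frame index = 284715 − 286 = 284429.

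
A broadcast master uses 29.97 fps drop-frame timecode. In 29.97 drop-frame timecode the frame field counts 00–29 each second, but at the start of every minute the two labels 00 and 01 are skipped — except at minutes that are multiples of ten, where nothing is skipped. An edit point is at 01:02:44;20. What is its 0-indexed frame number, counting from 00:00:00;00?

As if non-drop at 30 labels/s: (1 × 3600 + 2 × 60 + 44) × 30 + 20 = 112940.
Minute boundaries passed: 62; those not divisible by 10: 62 − 6 = 56; dropped labels = 2 × 56 = 112.
Actual frame index = 112940 − 112 = 112828.

112828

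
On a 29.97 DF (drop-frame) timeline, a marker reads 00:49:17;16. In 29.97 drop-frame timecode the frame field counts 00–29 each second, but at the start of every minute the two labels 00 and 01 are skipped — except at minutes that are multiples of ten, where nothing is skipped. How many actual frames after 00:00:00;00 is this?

Complete 10-minute blocks: 4, each 17982 frames → 71928.
Remaining 9 whole minutes in the current block: 1800 + 8 × 1798 = 16184 frames.
Within the current minute: 17 × 30 + 16 − 2 = 524 (labels ;00/;01 skipped at this minute). Total = 71928 + 16184 + 524 = 88636.

88636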